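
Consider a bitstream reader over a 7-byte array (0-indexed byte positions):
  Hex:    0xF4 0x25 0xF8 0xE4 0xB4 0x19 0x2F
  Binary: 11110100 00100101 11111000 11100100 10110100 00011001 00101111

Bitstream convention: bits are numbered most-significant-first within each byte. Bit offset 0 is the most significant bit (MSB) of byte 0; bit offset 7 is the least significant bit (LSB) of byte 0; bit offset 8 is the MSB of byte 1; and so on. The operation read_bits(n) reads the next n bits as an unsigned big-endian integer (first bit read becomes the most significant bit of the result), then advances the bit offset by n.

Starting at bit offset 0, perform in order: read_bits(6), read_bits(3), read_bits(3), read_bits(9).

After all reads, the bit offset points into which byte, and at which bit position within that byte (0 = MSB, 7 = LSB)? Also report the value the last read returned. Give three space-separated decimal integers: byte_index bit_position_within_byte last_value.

Answer: 2 5 191

Derivation:
Read 1: bits[0:6] width=6 -> value=61 (bin 111101); offset now 6 = byte 0 bit 6; 50 bits remain
Read 2: bits[6:9] width=3 -> value=0 (bin 000); offset now 9 = byte 1 bit 1; 47 bits remain
Read 3: bits[9:12] width=3 -> value=2 (bin 010); offset now 12 = byte 1 bit 4; 44 bits remain
Read 4: bits[12:21] width=9 -> value=191 (bin 010111111); offset now 21 = byte 2 bit 5; 35 bits remain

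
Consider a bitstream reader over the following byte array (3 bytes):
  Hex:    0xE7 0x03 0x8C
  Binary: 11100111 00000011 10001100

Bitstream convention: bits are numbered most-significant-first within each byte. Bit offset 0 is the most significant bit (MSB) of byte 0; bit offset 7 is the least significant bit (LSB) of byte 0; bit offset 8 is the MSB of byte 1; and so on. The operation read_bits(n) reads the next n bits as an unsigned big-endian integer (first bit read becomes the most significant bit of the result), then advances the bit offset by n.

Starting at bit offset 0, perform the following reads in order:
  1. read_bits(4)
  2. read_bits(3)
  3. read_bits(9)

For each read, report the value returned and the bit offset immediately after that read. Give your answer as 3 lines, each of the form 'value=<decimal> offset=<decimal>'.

Read 1: bits[0:4] width=4 -> value=14 (bin 1110); offset now 4 = byte 0 bit 4; 20 bits remain
Read 2: bits[4:7] width=3 -> value=3 (bin 011); offset now 7 = byte 0 bit 7; 17 bits remain
Read 3: bits[7:16] width=9 -> value=259 (bin 100000011); offset now 16 = byte 2 bit 0; 8 bits remain

Answer: value=14 offset=4
value=3 offset=7
value=259 offset=16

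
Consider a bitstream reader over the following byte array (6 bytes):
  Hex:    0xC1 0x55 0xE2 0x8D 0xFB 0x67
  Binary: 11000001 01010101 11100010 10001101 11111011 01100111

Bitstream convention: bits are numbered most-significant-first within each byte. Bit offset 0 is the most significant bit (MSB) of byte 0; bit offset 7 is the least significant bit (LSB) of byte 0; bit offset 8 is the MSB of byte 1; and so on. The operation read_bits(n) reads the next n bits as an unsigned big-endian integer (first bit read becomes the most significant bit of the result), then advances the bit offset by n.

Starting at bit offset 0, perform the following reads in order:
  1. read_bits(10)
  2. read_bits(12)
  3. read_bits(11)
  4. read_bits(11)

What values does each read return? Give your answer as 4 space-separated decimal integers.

Read 1: bits[0:10] width=10 -> value=773 (bin 1100000101); offset now 10 = byte 1 bit 2; 38 bits remain
Read 2: bits[10:22] width=12 -> value=1400 (bin 010101111000); offset now 22 = byte 2 bit 6; 26 bits remain
Read 3: bits[22:33] width=11 -> value=1307 (bin 10100011011); offset now 33 = byte 4 bit 1; 15 bits remain
Read 4: bits[33:44] width=11 -> value=1974 (bin 11110110110); offset now 44 = byte 5 bit 4; 4 bits remain

Answer: 773 1400 1307 1974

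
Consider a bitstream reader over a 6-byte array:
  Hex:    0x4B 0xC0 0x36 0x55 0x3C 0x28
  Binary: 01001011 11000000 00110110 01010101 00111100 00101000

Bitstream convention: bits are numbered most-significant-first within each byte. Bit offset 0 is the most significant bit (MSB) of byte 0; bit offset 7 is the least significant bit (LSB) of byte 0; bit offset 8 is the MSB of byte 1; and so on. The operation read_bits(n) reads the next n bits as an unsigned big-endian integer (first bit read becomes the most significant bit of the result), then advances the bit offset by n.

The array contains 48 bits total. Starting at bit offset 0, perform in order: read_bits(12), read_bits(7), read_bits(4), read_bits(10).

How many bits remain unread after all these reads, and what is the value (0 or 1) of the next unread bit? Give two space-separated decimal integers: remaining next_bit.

Read 1: bits[0:12] width=12 -> value=1212 (bin 010010111100); offset now 12 = byte 1 bit 4; 36 bits remain
Read 2: bits[12:19] width=7 -> value=1 (bin 0000001); offset now 19 = byte 2 bit 3; 29 bits remain
Read 3: bits[19:23] width=4 -> value=11 (bin 1011); offset now 23 = byte 2 bit 7; 25 bits remain
Read 4: bits[23:33] width=10 -> value=170 (bin 0010101010); offset now 33 = byte 4 bit 1; 15 bits remain

Answer: 15 0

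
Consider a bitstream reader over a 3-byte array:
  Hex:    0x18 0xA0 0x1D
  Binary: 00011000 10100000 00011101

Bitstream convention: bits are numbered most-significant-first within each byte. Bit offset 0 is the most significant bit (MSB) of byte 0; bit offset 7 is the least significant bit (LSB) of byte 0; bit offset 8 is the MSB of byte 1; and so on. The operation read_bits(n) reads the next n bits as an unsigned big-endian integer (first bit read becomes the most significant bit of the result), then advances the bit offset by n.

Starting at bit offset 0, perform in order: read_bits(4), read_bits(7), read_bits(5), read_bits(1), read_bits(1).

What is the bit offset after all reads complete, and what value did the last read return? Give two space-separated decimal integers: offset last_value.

Answer: 18 0

Derivation:
Read 1: bits[0:4] width=4 -> value=1 (bin 0001); offset now 4 = byte 0 bit 4; 20 bits remain
Read 2: bits[4:11] width=7 -> value=69 (bin 1000101); offset now 11 = byte 1 bit 3; 13 bits remain
Read 3: bits[11:16] width=5 -> value=0 (bin 00000); offset now 16 = byte 2 bit 0; 8 bits remain
Read 4: bits[16:17] width=1 -> value=0 (bin 0); offset now 17 = byte 2 bit 1; 7 bits remain
Read 5: bits[17:18] width=1 -> value=0 (bin 0); offset now 18 = byte 2 bit 2; 6 bits remain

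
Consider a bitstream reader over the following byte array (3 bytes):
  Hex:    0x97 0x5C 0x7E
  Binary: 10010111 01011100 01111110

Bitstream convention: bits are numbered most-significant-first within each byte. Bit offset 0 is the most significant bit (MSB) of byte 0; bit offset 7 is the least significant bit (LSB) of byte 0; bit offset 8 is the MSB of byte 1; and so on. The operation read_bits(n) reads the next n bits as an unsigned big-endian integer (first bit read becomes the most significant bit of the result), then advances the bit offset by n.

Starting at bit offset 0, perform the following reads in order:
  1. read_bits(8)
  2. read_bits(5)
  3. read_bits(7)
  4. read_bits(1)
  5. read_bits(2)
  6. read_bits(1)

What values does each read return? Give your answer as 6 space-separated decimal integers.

Answer: 151 11 71 1 3 0

Derivation:
Read 1: bits[0:8] width=8 -> value=151 (bin 10010111); offset now 8 = byte 1 bit 0; 16 bits remain
Read 2: bits[8:13] width=5 -> value=11 (bin 01011); offset now 13 = byte 1 bit 5; 11 bits remain
Read 3: bits[13:20] width=7 -> value=71 (bin 1000111); offset now 20 = byte 2 bit 4; 4 bits remain
Read 4: bits[20:21] width=1 -> value=1 (bin 1); offset now 21 = byte 2 bit 5; 3 bits remain
Read 5: bits[21:23] width=2 -> value=3 (bin 11); offset now 23 = byte 2 bit 7; 1 bits remain
Read 6: bits[23:24] width=1 -> value=0 (bin 0); offset now 24 = byte 3 bit 0; 0 bits remain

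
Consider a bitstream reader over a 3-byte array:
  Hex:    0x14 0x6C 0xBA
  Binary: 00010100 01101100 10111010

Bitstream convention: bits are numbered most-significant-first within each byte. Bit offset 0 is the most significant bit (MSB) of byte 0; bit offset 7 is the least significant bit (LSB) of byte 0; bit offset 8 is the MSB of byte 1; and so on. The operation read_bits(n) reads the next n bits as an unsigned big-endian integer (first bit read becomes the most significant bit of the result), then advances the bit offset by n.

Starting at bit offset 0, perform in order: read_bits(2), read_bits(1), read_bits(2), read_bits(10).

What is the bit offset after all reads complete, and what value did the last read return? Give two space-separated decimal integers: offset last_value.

Answer: 15 566

Derivation:
Read 1: bits[0:2] width=2 -> value=0 (bin 00); offset now 2 = byte 0 bit 2; 22 bits remain
Read 2: bits[2:3] width=1 -> value=0 (bin 0); offset now 3 = byte 0 bit 3; 21 bits remain
Read 3: bits[3:5] width=2 -> value=2 (bin 10); offset now 5 = byte 0 bit 5; 19 bits remain
Read 4: bits[5:15] width=10 -> value=566 (bin 1000110110); offset now 15 = byte 1 bit 7; 9 bits remain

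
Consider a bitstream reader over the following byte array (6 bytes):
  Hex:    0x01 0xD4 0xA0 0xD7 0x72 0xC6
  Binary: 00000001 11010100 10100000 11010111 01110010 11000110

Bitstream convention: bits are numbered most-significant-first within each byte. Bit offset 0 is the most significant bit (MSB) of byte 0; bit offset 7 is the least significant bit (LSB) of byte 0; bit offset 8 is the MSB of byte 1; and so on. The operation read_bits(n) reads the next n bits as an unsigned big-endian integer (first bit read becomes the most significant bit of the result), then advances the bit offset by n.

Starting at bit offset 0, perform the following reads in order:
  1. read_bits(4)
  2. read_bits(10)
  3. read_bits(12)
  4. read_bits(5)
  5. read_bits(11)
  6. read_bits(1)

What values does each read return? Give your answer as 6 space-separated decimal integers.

Read 1: bits[0:4] width=4 -> value=0 (bin 0000); offset now 4 = byte 0 bit 4; 44 bits remain
Read 2: bits[4:14] width=10 -> value=117 (bin 0001110101); offset now 14 = byte 1 bit 6; 34 bits remain
Read 3: bits[14:26] width=12 -> value=643 (bin 001010000011); offset now 26 = byte 3 bit 2; 22 bits remain
Read 4: bits[26:31] width=5 -> value=11 (bin 01011); offset now 31 = byte 3 bit 7; 17 bits remain
Read 5: bits[31:42] width=11 -> value=1483 (bin 10111001011); offset now 42 = byte 5 bit 2; 6 bits remain
Read 6: bits[42:43] width=1 -> value=0 (bin 0); offset now 43 = byte 5 bit 3; 5 bits remain

Answer: 0 117 643 11 1483 0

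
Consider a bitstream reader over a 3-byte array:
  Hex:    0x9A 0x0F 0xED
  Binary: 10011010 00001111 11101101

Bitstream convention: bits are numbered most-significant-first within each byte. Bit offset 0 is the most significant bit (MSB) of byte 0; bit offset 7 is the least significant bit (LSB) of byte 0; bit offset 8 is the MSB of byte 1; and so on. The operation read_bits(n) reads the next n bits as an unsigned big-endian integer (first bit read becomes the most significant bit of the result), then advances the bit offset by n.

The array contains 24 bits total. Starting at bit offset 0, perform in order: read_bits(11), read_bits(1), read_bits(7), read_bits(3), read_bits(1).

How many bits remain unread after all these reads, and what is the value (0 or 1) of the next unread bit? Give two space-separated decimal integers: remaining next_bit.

Answer: 1 1

Derivation:
Read 1: bits[0:11] width=11 -> value=1232 (bin 10011010000); offset now 11 = byte 1 bit 3; 13 bits remain
Read 2: bits[11:12] width=1 -> value=0 (bin 0); offset now 12 = byte 1 bit 4; 12 bits remain
Read 3: bits[12:19] width=7 -> value=127 (bin 1111111); offset now 19 = byte 2 bit 3; 5 bits remain
Read 4: bits[19:22] width=3 -> value=3 (bin 011); offset now 22 = byte 2 bit 6; 2 bits remain
Read 5: bits[22:23] width=1 -> value=0 (bin 0); offset now 23 = byte 2 bit 7; 1 bits remain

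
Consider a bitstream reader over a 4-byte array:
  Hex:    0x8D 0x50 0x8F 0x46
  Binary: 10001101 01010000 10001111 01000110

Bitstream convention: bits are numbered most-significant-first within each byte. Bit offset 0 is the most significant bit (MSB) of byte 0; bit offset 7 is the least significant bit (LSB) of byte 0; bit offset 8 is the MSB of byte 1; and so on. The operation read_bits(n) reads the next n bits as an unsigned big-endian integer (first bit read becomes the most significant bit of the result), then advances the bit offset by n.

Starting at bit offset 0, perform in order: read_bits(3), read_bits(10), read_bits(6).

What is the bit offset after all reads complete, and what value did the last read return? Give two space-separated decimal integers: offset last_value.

Read 1: bits[0:3] width=3 -> value=4 (bin 100); offset now 3 = byte 0 bit 3; 29 bits remain
Read 2: bits[3:13] width=10 -> value=426 (bin 0110101010); offset now 13 = byte 1 bit 5; 19 bits remain
Read 3: bits[13:19] width=6 -> value=4 (bin 000100); offset now 19 = byte 2 bit 3; 13 bits remain

Answer: 19 4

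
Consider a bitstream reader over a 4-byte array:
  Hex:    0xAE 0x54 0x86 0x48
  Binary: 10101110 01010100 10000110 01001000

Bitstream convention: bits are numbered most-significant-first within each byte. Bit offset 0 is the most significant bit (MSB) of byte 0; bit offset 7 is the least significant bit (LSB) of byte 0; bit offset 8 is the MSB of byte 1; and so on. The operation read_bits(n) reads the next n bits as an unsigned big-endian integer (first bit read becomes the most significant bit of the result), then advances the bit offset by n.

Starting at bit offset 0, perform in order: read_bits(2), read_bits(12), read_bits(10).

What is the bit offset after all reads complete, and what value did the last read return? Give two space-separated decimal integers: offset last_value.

Read 1: bits[0:2] width=2 -> value=2 (bin 10); offset now 2 = byte 0 bit 2; 30 bits remain
Read 2: bits[2:14] width=12 -> value=2965 (bin 101110010101); offset now 14 = byte 1 bit 6; 18 bits remain
Read 3: bits[14:24] width=10 -> value=134 (bin 0010000110); offset now 24 = byte 3 bit 0; 8 bits remain

Answer: 24 134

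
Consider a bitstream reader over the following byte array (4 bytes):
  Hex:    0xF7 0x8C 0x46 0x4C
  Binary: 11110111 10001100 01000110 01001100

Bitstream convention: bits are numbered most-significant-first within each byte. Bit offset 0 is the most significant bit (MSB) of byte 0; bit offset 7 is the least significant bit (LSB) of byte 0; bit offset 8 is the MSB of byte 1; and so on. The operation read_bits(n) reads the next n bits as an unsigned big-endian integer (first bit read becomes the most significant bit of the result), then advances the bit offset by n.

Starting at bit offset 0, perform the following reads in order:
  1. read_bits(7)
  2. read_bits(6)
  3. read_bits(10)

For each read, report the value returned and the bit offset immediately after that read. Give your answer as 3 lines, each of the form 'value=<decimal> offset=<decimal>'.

Answer: value=123 offset=7
value=49 offset=13
value=547 offset=23

Derivation:
Read 1: bits[0:7] width=7 -> value=123 (bin 1111011); offset now 7 = byte 0 bit 7; 25 bits remain
Read 2: bits[7:13] width=6 -> value=49 (bin 110001); offset now 13 = byte 1 bit 5; 19 bits remain
Read 3: bits[13:23] width=10 -> value=547 (bin 1000100011); offset now 23 = byte 2 bit 7; 9 bits remain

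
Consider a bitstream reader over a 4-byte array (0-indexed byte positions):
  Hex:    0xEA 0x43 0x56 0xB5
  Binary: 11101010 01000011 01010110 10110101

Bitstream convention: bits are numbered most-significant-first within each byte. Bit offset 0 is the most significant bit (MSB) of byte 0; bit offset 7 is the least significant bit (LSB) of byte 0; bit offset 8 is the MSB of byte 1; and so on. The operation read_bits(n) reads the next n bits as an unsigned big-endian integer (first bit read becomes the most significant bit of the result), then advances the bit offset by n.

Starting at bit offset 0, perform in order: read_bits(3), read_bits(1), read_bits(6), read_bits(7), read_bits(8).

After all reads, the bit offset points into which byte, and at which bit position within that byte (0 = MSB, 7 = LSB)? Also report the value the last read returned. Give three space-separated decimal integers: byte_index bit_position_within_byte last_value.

Answer: 3 1 173

Derivation:
Read 1: bits[0:3] width=3 -> value=7 (bin 111); offset now 3 = byte 0 bit 3; 29 bits remain
Read 2: bits[3:4] width=1 -> value=0 (bin 0); offset now 4 = byte 0 bit 4; 28 bits remain
Read 3: bits[4:10] width=6 -> value=41 (bin 101001); offset now 10 = byte 1 bit 2; 22 bits remain
Read 4: bits[10:17] width=7 -> value=6 (bin 0000110); offset now 17 = byte 2 bit 1; 15 bits remain
Read 5: bits[17:25] width=8 -> value=173 (bin 10101101); offset now 25 = byte 3 bit 1; 7 bits remain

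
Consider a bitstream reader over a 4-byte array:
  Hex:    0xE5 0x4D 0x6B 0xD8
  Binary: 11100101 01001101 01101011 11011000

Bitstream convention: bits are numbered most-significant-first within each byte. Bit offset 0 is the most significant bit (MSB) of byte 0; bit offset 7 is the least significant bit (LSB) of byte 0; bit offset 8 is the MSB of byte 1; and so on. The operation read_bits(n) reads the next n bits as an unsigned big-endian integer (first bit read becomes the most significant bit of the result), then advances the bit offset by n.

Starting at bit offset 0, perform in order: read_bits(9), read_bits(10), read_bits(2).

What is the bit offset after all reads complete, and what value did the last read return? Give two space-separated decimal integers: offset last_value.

Read 1: bits[0:9] width=9 -> value=458 (bin 111001010); offset now 9 = byte 1 bit 1; 23 bits remain
Read 2: bits[9:19] width=10 -> value=619 (bin 1001101011); offset now 19 = byte 2 bit 3; 13 bits remain
Read 3: bits[19:21] width=2 -> value=1 (bin 01); offset now 21 = byte 2 bit 5; 11 bits remain

Answer: 21 1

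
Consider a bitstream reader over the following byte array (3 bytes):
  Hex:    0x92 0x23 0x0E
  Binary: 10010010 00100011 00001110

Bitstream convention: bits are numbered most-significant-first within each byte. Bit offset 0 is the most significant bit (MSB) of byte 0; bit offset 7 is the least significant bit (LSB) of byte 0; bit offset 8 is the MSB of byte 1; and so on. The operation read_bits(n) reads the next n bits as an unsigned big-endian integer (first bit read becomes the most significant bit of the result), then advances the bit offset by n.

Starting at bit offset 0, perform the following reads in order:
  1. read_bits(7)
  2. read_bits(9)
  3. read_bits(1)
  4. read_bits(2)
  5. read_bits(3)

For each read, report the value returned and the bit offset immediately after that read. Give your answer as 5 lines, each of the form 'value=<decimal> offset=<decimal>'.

Read 1: bits[0:7] width=7 -> value=73 (bin 1001001); offset now 7 = byte 0 bit 7; 17 bits remain
Read 2: bits[7:16] width=9 -> value=35 (bin 000100011); offset now 16 = byte 2 bit 0; 8 bits remain
Read 3: bits[16:17] width=1 -> value=0 (bin 0); offset now 17 = byte 2 bit 1; 7 bits remain
Read 4: bits[17:19] width=2 -> value=0 (bin 00); offset now 19 = byte 2 bit 3; 5 bits remain
Read 5: bits[19:22] width=3 -> value=3 (bin 011); offset now 22 = byte 2 bit 6; 2 bits remain

Answer: value=73 offset=7
value=35 offset=16
value=0 offset=17
value=0 offset=19
value=3 offset=22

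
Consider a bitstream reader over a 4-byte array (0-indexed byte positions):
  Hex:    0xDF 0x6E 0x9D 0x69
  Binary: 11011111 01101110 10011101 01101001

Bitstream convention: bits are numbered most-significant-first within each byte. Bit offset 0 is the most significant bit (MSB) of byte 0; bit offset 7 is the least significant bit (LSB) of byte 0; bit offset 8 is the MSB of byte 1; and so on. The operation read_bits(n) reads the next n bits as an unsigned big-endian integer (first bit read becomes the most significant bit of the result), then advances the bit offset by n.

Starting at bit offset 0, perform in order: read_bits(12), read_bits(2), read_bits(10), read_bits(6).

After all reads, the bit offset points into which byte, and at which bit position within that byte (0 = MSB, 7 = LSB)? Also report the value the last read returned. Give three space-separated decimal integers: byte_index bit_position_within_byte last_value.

Read 1: bits[0:12] width=12 -> value=3574 (bin 110111110110); offset now 12 = byte 1 bit 4; 20 bits remain
Read 2: bits[12:14] width=2 -> value=3 (bin 11); offset now 14 = byte 1 bit 6; 18 bits remain
Read 3: bits[14:24] width=10 -> value=669 (bin 1010011101); offset now 24 = byte 3 bit 0; 8 bits remain
Read 4: bits[24:30] width=6 -> value=26 (bin 011010); offset now 30 = byte 3 bit 6; 2 bits remain

Answer: 3 6 26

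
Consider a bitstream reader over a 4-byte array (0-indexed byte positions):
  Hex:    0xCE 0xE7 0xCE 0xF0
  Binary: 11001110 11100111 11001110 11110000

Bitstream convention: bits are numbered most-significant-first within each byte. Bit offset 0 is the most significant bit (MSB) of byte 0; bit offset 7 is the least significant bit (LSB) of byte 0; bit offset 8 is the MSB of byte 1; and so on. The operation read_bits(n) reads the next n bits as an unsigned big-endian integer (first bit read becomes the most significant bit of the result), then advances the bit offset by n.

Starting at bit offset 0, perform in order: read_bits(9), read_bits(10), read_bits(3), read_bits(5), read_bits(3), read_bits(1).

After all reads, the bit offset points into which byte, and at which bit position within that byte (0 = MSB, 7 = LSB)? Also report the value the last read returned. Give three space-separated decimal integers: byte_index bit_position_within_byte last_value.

Read 1: bits[0:9] width=9 -> value=413 (bin 110011101); offset now 9 = byte 1 bit 1; 23 bits remain
Read 2: bits[9:19] width=10 -> value=830 (bin 1100111110); offset now 19 = byte 2 bit 3; 13 bits remain
Read 3: bits[19:22] width=3 -> value=3 (bin 011); offset now 22 = byte 2 bit 6; 10 bits remain
Read 4: bits[22:27] width=5 -> value=23 (bin 10111); offset now 27 = byte 3 bit 3; 5 bits remain
Read 5: bits[27:30] width=3 -> value=4 (bin 100); offset now 30 = byte 3 bit 6; 2 bits remain
Read 6: bits[30:31] width=1 -> value=0 (bin 0); offset now 31 = byte 3 bit 7; 1 bits remain

Answer: 3 7 0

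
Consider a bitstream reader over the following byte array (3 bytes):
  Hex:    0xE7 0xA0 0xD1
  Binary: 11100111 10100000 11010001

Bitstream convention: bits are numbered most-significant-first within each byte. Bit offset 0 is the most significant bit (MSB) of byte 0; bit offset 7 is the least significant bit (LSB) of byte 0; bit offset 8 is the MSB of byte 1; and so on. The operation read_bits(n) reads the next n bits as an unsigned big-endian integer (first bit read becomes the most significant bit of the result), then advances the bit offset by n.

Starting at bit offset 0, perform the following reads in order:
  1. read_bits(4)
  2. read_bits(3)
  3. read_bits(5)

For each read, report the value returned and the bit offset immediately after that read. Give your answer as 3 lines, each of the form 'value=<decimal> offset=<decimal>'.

Answer: value=14 offset=4
value=3 offset=7
value=26 offset=12

Derivation:
Read 1: bits[0:4] width=4 -> value=14 (bin 1110); offset now 4 = byte 0 bit 4; 20 bits remain
Read 2: bits[4:7] width=3 -> value=3 (bin 011); offset now 7 = byte 0 bit 7; 17 bits remain
Read 3: bits[7:12] width=5 -> value=26 (bin 11010); offset now 12 = byte 1 bit 4; 12 bits remain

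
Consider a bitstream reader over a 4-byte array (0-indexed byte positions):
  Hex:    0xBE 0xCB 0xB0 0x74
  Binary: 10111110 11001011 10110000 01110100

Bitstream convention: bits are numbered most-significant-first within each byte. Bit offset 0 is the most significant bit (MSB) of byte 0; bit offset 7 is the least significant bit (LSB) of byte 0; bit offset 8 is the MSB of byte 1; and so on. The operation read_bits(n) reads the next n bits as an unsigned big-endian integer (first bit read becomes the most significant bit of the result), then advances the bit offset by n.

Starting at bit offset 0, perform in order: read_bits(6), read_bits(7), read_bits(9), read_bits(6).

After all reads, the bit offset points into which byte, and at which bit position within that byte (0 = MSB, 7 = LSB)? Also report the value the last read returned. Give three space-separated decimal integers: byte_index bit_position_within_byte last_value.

Answer: 3 4 7

Derivation:
Read 1: bits[0:6] width=6 -> value=47 (bin 101111); offset now 6 = byte 0 bit 6; 26 bits remain
Read 2: bits[6:13] width=7 -> value=89 (bin 1011001); offset now 13 = byte 1 bit 5; 19 bits remain
Read 3: bits[13:22] width=9 -> value=236 (bin 011101100); offset now 22 = byte 2 bit 6; 10 bits remain
Read 4: bits[22:28] width=6 -> value=7 (bin 000111); offset now 28 = byte 3 bit 4; 4 bits remain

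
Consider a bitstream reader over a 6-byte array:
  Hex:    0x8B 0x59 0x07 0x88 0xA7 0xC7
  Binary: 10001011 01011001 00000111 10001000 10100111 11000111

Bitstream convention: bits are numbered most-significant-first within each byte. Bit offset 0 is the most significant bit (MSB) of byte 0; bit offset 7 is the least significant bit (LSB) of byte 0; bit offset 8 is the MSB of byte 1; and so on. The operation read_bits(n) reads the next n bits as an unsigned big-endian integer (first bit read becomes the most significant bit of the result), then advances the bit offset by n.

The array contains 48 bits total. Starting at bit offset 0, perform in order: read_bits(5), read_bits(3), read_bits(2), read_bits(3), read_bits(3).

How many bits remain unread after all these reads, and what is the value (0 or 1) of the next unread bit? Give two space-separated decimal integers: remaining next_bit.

Answer: 32 0

Derivation:
Read 1: bits[0:5] width=5 -> value=17 (bin 10001); offset now 5 = byte 0 bit 5; 43 bits remain
Read 2: bits[5:8] width=3 -> value=3 (bin 011); offset now 8 = byte 1 bit 0; 40 bits remain
Read 3: bits[8:10] width=2 -> value=1 (bin 01); offset now 10 = byte 1 bit 2; 38 bits remain
Read 4: bits[10:13] width=3 -> value=3 (bin 011); offset now 13 = byte 1 bit 5; 35 bits remain
Read 5: bits[13:16] width=3 -> value=1 (bin 001); offset now 16 = byte 2 bit 0; 32 bits remain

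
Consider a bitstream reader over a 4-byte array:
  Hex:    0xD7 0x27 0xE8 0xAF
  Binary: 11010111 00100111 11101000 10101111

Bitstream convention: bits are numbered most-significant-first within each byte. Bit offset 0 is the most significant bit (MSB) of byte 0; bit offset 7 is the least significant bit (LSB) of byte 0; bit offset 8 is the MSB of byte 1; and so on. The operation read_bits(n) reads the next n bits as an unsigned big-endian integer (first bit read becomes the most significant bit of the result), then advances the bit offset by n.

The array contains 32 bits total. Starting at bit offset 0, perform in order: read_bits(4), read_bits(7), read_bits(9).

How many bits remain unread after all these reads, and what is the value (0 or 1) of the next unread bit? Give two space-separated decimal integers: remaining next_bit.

Read 1: bits[0:4] width=4 -> value=13 (bin 1101); offset now 4 = byte 0 bit 4; 28 bits remain
Read 2: bits[4:11] width=7 -> value=57 (bin 0111001); offset now 11 = byte 1 bit 3; 21 bits remain
Read 3: bits[11:20] width=9 -> value=126 (bin 001111110); offset now 20 = byte 2 bit 4; 12 bits remain

Answer: 12 1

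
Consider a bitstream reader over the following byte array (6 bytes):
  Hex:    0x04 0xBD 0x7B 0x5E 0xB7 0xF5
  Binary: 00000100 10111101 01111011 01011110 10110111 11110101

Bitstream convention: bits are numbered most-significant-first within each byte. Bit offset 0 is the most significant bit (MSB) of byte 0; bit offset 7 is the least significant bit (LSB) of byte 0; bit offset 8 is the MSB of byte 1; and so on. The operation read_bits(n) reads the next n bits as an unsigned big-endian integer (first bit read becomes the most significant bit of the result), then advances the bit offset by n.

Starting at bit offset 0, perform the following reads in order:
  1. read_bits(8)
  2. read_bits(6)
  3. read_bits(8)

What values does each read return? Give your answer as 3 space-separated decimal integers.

Answer: 4 47 94

Derivation:
Read 1: bits[0:8] width=8 -> value=4 (bin 00000100); offset now 8 = byte 1 bit 0; 40 bits remain
Read 2: bits[8:14] width=6 -> value=47 (bin 101111); offset now 14 = byte 1 bit 6; 34 bits remain
Read 3: bits[14:22] width=8 -> value=94 (bin 01011110); offset now 22 = byte 2 bit 6; 26 bits remain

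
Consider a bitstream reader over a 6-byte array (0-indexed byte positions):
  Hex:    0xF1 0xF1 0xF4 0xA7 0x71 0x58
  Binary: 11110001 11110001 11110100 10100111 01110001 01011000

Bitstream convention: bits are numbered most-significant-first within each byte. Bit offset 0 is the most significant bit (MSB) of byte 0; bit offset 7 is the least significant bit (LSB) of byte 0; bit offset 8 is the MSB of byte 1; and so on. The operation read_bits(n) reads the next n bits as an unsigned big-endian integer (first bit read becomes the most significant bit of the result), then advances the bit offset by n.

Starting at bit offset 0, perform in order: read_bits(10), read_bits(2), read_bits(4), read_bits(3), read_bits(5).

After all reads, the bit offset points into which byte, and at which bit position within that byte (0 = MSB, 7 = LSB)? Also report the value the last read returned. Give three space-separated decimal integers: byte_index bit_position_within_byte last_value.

Answer: 3 0 20

Derivation:
Read 1: bits[0:10] width=10 -> value=967 (bin 1111000111); offset now 10 = byte 1 bit 2; 38 bits remain
Read 2: bits[10:12] width=2 -> value=3 (bin 11); offset now 12 = byte 1 bit 4; 36 bits remain
Read 3: bits[12:16] width=4 -> value=1 (bin 0001); offset now 16 = byte 2 bit 0; 32 bits remain
Read 4: bits[16:19] width=3 -> value=7 (bin 111); offset now 19 = byte 2 bit 3; 29 bits remain
Read 5: bits[19:24] width=5 -> value=20 (bin 10100); offset now 24 = byte 3 bit 0; 24 bits remain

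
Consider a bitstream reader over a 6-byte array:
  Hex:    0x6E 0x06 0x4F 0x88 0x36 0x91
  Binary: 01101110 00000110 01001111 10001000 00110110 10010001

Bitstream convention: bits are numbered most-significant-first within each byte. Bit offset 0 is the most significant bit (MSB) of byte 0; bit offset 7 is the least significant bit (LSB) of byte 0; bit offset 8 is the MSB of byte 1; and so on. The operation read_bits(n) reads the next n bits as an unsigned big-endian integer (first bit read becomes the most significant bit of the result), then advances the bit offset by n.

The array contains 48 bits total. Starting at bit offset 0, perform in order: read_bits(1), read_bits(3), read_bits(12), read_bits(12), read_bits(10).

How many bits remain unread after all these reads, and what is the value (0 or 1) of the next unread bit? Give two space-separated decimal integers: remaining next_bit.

Answer: 10 1

Derivation:
Read 1: bits[0:1] width=1 -> value=0 (bin 0); offset now 1 = byte 0 bit 1; 47 bits remain
Read 2: bits[1:4] width=3 -> value=6 (bin 110); offset now 4 = byte 0 bit 4; 44 bits remain
Read 3: bits[4:16] width=12 -> value=3590 (bin 111000000110); offset now 16 = byte 2 bit 0; 32 bits remain
Read 4: bits[16:28] width=12 -> value=1272 (bin 010011111000); offset now 28 = byte 3 bit 4; 20 bits remain
Read 5: bits[28:38] width=10 -> value=525 (bin 1000001101); offset now 38 = byte 4 bit 6; 10 bits remain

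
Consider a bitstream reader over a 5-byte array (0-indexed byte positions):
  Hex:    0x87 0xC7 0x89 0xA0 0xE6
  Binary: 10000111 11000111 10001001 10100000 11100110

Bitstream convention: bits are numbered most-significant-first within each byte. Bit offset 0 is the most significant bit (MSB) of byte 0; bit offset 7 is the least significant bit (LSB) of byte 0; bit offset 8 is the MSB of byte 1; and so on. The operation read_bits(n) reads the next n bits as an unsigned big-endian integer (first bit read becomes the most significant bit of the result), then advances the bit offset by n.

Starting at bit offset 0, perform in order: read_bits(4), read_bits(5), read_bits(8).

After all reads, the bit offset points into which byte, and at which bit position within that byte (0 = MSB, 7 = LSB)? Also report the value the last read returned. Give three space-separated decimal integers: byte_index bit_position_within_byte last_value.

Answer: 2 1 143

Derivation:
Read 1: bits[0:4] width=4 -> value=8 (bin 1000); offset now 4 = byte 0 bit 4; 36 bits remain
Read 2: bits[4:9] width=5 -> value=15 (bin 01111); offset now 9 = byte 1 bit 1; 31 bits remain
Read 3: bits[9:17] width=8 -> value=143 (bin 10001111); offset now 17 = byte 2 bit 1; 23 bits remain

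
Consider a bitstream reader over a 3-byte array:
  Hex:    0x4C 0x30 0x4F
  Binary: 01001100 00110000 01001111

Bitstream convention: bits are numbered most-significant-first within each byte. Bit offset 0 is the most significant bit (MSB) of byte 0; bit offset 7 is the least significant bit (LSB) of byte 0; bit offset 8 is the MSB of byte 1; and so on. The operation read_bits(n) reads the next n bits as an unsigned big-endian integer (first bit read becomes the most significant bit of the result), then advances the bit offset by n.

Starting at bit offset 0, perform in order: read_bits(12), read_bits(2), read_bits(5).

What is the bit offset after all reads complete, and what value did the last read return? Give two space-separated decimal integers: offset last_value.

Read 1: bits[0:12] width=12 -> value=1219 (bin 010011000011); offset now 12 = byte 1 bit 4; 12 bits remain
Read 2: bits[12:14] width=2 -> value=0 (bin 00); offset now 14 = byte 1 bit 6; 10 bits remain
Read 3: bits[14:19] width=5 -> value=2 (bin 00010); offset now 19 = byte 2 bit 3; 5 bits remain

Answer: 19 2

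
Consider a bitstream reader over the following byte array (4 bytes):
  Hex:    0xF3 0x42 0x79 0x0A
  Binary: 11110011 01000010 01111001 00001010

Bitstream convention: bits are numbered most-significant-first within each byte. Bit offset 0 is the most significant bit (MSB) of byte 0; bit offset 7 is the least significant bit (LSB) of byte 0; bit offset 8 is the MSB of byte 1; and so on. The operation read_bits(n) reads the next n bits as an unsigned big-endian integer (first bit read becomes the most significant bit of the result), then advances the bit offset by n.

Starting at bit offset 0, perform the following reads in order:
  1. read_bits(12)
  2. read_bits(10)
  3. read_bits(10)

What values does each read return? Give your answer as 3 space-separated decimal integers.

Answer: 3892 158 266

Derivation:
Read 1: bits[0:12] width=12 -> value=3892 (bin 111100110100); offset now 12 = byte 1 bit 4; 20 bits remain
Read 2: bits[12:22] width=10 -> value=158 (bin 0010011110); offset now 22 = byte 2 bit 6; 10 bits remain
Read 3: bits[22:32] width=10 -> value=266 (bin 0100001010); offset now 32 = byte 4 bit 0; 0 bits remain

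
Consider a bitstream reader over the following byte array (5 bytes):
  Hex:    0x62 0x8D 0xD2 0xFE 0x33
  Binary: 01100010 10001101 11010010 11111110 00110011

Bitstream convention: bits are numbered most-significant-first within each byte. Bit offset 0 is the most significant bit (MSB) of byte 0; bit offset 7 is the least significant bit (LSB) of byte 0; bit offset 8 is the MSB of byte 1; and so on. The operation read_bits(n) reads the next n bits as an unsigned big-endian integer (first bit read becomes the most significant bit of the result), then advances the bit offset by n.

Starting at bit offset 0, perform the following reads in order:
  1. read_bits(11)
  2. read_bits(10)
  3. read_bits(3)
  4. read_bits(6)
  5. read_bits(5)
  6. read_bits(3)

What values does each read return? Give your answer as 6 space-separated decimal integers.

Answer: 788 442 2 63 17 4

Derivation:
Read 1: bits[0:11] width=11 -> value=788 (bin 01100010100); offset now 11 = byte 1 bit 3; 29 bits remain
Read 2: bits[11:21] width=10 -> value=442 (bin 0110111010); offset now 21 = byte 2 bit 5; 19 bits remain
Read 3: bits[21:24] width=3 -> value=2 (bin 010); offset now 24 = byte 3 bit 0; 16 bits remain
Read 4: bits[24:30] width=6 -> value=63 (bin 111111); offset now 30 = byte 3 bit 6; 10 bits remain
Read 5: bits[30:35] width=5 -> value=17 (bin 10001); offset now 35 = byte 4 bit 3; 5 bits remain
Read 6: bits[35:38] width=3 -> value=4 (bin 100); offset now 38 = byte 4 bit 6; 2 bits remain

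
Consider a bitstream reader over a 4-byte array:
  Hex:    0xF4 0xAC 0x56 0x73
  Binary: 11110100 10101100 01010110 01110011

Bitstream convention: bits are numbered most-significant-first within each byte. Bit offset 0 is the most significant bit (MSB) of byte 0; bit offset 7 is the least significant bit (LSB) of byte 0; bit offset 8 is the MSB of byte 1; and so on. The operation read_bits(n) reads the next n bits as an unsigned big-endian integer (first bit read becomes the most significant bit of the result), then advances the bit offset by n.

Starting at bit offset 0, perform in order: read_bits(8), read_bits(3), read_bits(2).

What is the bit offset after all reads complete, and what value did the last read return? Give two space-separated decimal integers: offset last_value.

Read 1: bits[0:8] width=8 -> value=244 (bin 11110100); offset now 8 = byte 1 bit 0; 24 bits remain
Read 2: bits[8:11] width=3 -> value=5 (bin 101); offset now 11 = byte 1 bit 3; 21 bits remain
Read 3: bits[11:13] width=2 -> value=1 (bin 01); offset now 13 = byte 1 bit 5; 19 bits remain

Answer: 13 1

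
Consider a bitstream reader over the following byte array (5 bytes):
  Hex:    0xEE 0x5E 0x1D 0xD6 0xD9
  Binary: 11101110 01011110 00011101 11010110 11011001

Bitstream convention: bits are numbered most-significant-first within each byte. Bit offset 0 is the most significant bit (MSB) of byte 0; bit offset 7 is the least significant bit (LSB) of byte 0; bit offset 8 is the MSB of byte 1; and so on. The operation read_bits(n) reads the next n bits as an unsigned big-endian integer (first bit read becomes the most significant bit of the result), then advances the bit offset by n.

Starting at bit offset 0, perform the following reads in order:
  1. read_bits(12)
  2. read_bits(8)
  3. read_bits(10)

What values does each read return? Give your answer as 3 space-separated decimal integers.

Answer: 3813 225 885

Derivation:
Read 1: bits[0:12] width=12 -> value=3813 (bin 111011100101); offset now 12 = byte 1 bit 4; 28 bits remain
Read 2: bits[12:20] width=8 -> value=225 (bin 11100001); offset now 20 = byte 2 bit 4; 20 bits remain
Read 3: bits[20:30] width=10 -> value=885 (bin 1101110101); offset now 30 = byte 3 bit 6; 10 bits remain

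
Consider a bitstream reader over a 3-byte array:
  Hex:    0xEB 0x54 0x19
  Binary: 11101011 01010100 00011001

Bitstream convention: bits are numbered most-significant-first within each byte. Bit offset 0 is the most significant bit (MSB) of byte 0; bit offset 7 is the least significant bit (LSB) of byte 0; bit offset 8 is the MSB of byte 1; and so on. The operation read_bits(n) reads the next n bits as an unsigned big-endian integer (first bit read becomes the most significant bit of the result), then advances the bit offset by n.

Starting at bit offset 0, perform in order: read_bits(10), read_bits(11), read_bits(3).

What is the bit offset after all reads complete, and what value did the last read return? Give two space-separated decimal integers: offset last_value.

Answer: 24 1

Derivation:
Read 1: bits[0:10] width=10 -> value=941 (bin 1110101101); offset now 10 = byte 1 bit 2; 14 bits remain
Read 2: bits[10:21] width=11 -> value=643 (bin 01010000011); offset now 21 = byte 2 bit 5; 3 bits remain
Read 3: bits[21:24] width=3 -> value=1 (bin 001); offset now 24 = byte 3 bit 0; 0 bits remain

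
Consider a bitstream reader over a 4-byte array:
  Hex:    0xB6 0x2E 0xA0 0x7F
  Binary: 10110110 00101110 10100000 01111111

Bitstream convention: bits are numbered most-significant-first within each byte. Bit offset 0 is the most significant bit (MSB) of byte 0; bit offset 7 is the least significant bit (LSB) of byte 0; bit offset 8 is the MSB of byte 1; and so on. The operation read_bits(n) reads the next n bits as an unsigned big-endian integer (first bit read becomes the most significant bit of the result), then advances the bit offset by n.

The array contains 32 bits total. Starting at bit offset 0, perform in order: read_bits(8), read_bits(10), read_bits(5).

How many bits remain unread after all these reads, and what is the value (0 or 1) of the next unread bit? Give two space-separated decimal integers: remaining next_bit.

Answer: 9 0

Derivation:
Read 1: bits[0:8] width=8 -> value=182 (bin 10110110); offset now 8 = byte 1 bit 0; 24 bits remain
Read 2: bits[8:18] width=10 -> value=186 (bin 0010111010); offset now 18 = byte 2 bit 2; 14 bits remain
Read 3: bits[18:23] width=5 -> value=16 (bin 10000); offset now 23 = byte 2 bit 7; 9 bits remain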